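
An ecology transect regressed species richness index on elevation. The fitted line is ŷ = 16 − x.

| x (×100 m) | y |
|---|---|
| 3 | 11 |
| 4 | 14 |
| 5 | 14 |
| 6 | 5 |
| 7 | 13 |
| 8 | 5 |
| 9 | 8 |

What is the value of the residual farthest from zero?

e = -5

x=3: ŷ = 16 − 3 = 13; e = 11 − 13 = -2
x=4: ŷ = 16 − 4 = 12; e = 14 − 12 = 2
x=5: ŷ = 16 − 5 = 11; e = 14 − 11 = 3
x=6: ŷ = 16 − 6 = 10; e = 5 − 10 = -5
x=7: ŷ = 16 − 7 = 9; e = 13 − 9 = 4
x=8: ŷ = 16 − 8 = 8; e = 5 − 8 = -3
x=9: ŷ = 16 − 9 = 7; e = 8 − 7 = 1
Largest |e| is 5 at x = 6, residual -5.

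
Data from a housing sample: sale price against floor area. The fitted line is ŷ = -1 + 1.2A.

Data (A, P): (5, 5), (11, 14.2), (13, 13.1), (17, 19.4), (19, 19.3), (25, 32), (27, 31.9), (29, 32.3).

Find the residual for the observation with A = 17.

e = 0

ŷ = -1 + 1.2·17 = 19.4
e = 19.4 − 19.4 = 0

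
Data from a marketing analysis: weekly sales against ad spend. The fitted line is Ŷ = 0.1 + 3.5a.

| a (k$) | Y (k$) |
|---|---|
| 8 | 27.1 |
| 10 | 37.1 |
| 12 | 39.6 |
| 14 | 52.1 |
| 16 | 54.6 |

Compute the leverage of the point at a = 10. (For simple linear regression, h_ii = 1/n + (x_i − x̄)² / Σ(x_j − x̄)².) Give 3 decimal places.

h = 0.300

ā = (8 + 10 + 12 + 14 + 16)/5 = 12
Σ(a − ā)² = 16 + 4 + 0 + 4 + 16 = 40
h = 1/5 + (-2)²/40 = 0.2 + 0.1 = 0.300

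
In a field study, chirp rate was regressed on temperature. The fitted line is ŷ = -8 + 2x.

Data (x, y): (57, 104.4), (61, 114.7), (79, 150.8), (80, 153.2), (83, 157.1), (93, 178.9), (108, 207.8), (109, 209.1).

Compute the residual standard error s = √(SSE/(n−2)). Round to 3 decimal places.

s = 1.125

x=57: ŷ = -8 + 2·57 = 106; r = 104.4 − 106 = -1.6
x=61: ŷ = -8 + 2·61 = 114; r = 114.7 − 114 = 0.7
x=79: ŷ = -8 + 2·79 = 150; r = 150.8 − 150 = 0.8
x=80: ŷ = -8 + 2·80 = 152; r = 153.2 − 152 = 1.2
x=83: ŷ = -8 + 2·83 = 158; r = 157.1 − 158 = -0.9
x=93: ŷ = -8 + 2·93 = 178; r = 178.9 − 178 = 0.9
x=108: ŷ = -8 + 2·108 = 208; r = 207.8 − 208 = -0.2
x=109: ŷ = -8 + 2·109 = 210; r = 209.1 − 210 = -0.9
SSE = 2.56 + 0.49 + 0.64 + 1.44 + 0.81 + 0.81 + 0.04 + 0.81 = 7.6
s = √(7.6/6) = √1.26667 ≈ 1.125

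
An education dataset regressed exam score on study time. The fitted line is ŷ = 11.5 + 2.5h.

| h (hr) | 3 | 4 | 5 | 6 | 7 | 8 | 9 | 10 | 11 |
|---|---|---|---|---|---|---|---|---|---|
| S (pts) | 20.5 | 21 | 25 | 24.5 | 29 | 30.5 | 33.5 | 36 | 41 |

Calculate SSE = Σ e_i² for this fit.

h=3: ŷ = 11.5 + 2.5·3 = 19; e = 20.5 − 19 = 1.5
h=4: ŷ = 11.5 + 2.5·4 = 21.5; e = 21 − 21.5 = -0.5
h=5: ŷ = 11.5 + 2.5·5 = 24; e = 25 − 24 = 1
h=6: ŷ = 11.5 + 2.5·6 = 26.5; e = 24.5 − 26.5 = -2
h=7: ŷ = 11.5 + 2.5·7 = 29; e = 29 − 29 = 0
h=8: ŷ = 11.5 + 2.5·8 = 31.5; e = 30.5 − 31.5 = -1
h=9: ŷ = 11.5 + 2.5·9 = 34; e = 33.5 − 34 = -0.5
h=10: ŷ = 11.5 + 2.5·10 = 36.5; e = 36 − 36.5 = -0.5
h=11: ŷ = 11.5 + 2.5·11 = 39; e = 41 − 39 = 2
SSE = 2.25 + 0.25 + 1 + 4 + 0 + 1 + 0.25 + 0.25 + 4 = 13

SSE = 13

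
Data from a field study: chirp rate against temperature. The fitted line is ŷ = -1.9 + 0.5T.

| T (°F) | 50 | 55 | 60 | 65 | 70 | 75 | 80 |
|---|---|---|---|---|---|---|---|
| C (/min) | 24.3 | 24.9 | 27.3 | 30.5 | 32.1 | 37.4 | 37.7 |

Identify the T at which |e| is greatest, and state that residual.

T = 75, e = 1.8

T=50: ŷ = -1.9 + 0.5·50 = 23.1; e = 24.3 − 23.1 = 1.2
T=55: ŷ = -1.9 + 0.5·55 = 25.6; e = 24.9 − 25.6 = -0.7
T=60: ŷ = -1.9 + 0.5·60 = 28.1; e = 27.3 − 28.1 = -0.8
T=65: ŷ = -1.9 + 0.5·65 = 30.6; e = 30.5 − 30.6 = -0.1
T=70: ŷ = -1.9 + 0.5·70 = 33.1; e = 32.1 − 33.1 = -1
T=75: ŷ = -1.9 + 0.5·75 = 35.6; e = 37.4 − 35.6 = 1.8
T=80: ŷ = -1.9 + 0.5·80 = 38.1; e = 37.7 − 38.1 = -0.4
Largest |e| is 1.8 at T = 75, residual 1.8.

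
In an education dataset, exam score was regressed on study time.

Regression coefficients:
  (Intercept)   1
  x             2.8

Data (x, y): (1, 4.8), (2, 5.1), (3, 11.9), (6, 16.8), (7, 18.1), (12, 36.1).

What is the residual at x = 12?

r = 1.5

ŷ = 1 + 2.8·12 = 34.6
r = 36.1 − 34.6 = 1.5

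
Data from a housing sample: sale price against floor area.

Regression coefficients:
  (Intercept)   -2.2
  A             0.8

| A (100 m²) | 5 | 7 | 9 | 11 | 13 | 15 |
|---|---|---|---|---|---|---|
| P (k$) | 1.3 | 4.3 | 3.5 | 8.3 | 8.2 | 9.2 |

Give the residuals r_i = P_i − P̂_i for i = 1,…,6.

A=5: P̂ = -2.2 + 0.8·5 = 1.8; r = 1.3 − 1.8 = -0.5
A=7: P̂ = -2.2 + 0.8·7 = 3.4; r = 4.3 − 3.4 = 0.9
A=9: P̂ = -2.2 + 0.8·9 = 5; r = 3.5 − 5 = -1.5
A=11: P̂ = -2.2 + 0.8·11 = 6.6; r = 8.3 − 6.6 = 1.7
A=13: P̂ = -2.2 + 0.8·13 = 8.2; r = 8.2 − 8.2 = 0
A=15: P̂ = -2.2 + 0.8·15 = 9.8; r = 9.2 − 9.8 = -0.6

-0.5, 0.9, -1.5, 1.7, 0, -0.6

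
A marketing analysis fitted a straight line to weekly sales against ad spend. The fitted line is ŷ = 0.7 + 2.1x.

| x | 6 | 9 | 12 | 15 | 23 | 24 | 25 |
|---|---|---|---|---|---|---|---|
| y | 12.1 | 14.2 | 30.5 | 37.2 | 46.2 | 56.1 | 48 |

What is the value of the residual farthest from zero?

x=6: ŷ = 0.7 + 2.1·6 = 13.3; e = 12.1 − 13.3 = -1.2
x=9: ŷ = 0.7 + 2.1·9 = 19.6; e = 14.2 − 19.6 = -5.4
x=12: ŷ = 0.7 + 2.1·12 = 25.9; e = 30.5 − 25.9 = 4.6
x=15: ŷ = 0.7 + 2.1·15 = 32.2; e = 37.2 − 32.2 = 5
x=23: ŷ = 0.7 + 2.1·23 = 49; e = 46.2 − 49 = -2.8
x=24: ŷ = 0.7 + 2.1·24 = 51.1; e = 56.1 − 51.1 = 5
x=25: ŷ = 0.7 + 2.1·25 = 53.2; e = 48 − 53.2 = -5.2
Largest |e| is 5.4 at x = 9, residual -5.4.

e = -5.4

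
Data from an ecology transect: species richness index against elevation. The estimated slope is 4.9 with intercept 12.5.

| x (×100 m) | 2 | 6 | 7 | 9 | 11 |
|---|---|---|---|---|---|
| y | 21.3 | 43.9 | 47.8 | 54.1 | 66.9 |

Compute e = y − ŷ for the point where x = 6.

e = 2

ŷ = 12.5 + 4.9·6 = 41.9
e = 43.9 − 41.9 = 2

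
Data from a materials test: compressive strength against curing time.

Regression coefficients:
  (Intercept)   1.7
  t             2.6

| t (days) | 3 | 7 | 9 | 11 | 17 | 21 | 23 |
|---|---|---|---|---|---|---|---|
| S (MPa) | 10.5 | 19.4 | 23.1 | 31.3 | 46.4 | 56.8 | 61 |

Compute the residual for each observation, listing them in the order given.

t=3: ŷ = 1.7 + 2.6·3 = 9.5; r = 10.5 − 9.5 = 1
t=7: ŷ = 1.7 + 2.6·7 = 19.9; r = 19.4 − 19.9 = -0.5
t=9: ŷ = 1.7 + 2.6·9 = 25.1; r = 23.1 − 25.1 = -2
t=11: ŷ = 1.7 + 2.6·11 = 30.3; r = 31.3 − 30.3 = 1
t=17: ŷ = 1.7 + 2.6·17 = 45.9; r = 46.4 − 45.9 = 0.5
t=21: ŷ = 1.7 + 2.6·21 = 56.3; r = 56.8 − 56.3 = 0.5
t=23: ŷ = 1.7 + 2.6·23 = 61.5; r = 61 − 61.5 = -0.5

1, -0.5, -2, 1, 0.5, 0.5, -0.5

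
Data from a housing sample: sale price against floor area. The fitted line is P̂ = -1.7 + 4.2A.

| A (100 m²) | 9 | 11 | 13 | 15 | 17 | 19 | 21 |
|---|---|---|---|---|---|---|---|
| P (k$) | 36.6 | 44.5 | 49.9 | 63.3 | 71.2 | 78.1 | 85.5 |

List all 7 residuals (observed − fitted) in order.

0.5, 0, -3, 2, 1.5, 0, -1

A=9: P̂ = -1.7 + 4.2·9 = 36.1; r = 36.6 − 36.1 = 0.5
A=11: P̂ = -1.7 + 4.2·11 = 44.5; r = 44.5 − 44.5 = 0
A=13: P̂ = -1.7 + 4.2·13 = 52.9; r = 49.9 − 52.9 = -3
A=15: P̂ = -1.7 + 4.2·15 = 61.3; r = 63.3 − 61.3 = 2
A=17: P̂ = -1.7 + 4.2·17 = 69.7; r = 71.2 − 69.7 = 1.5
A=19: P̂ = -1.7 + 4.2·19 = 78.1; r = 78.1 − 78.1 = 0
A=21: P̂ = -1.7 + 4.2·21 = 86.5; r = 85.5 − 86.5 = -1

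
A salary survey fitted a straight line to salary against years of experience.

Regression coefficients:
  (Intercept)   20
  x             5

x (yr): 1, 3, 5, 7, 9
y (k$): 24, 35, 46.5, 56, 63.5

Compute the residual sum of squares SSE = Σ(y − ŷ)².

x=1: ŷ = 20 + 5·1 = 25; r = 24 − 25 = -1
x=3: ŷ = 20 + 5·3 = 35; r = 35 − 35 = 0
x=5: ŷ = 20 + 5·5 = 45; r = 46.5 − 45 = 1.5
x=7: ŷ = 20 + 5·7 = 55; r = 56 − 55 = 1
x=9: ŷ = 20 + 5·9 = 65; r = 63.5 − 65 = -1.5
SSE = 1 + 0 + 2.25 + 1 + 2.25 = 6.5

SSE = 6.5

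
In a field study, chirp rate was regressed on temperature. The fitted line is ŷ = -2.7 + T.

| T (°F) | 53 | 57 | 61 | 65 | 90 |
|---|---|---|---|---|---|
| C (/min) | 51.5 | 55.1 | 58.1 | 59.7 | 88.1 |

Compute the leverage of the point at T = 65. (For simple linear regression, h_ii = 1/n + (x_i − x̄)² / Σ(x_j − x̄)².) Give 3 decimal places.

T̄ = (53 + 57 + 61 + 65 + 90)/5 = 65.2
Σ(T − T̄)² = 148.84 + 67.24 + 17.64 + 0.04 + 615.04 = 848.8
h = 1/5 + (-0.2)²/848.8 = 0.2 + 4.71254e-05 = 0.200

h = 0.200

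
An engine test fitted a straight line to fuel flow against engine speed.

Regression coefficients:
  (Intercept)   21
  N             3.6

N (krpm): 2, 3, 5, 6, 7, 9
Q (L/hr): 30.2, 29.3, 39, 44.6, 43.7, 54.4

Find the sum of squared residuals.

N=2: ŷ = 21 + 3.6·2 = 28.2; e = 30.2 − 28.2 = 2
N=3: ŷ = 21 + 3.6·3 = 31.8; e = 29.3 − 31.8 = -2.5
N=5: ŷ = 21 + 3.6·5 = 39; e = 39 − 39 = 0
N=6: ŷ = 21 + 3.6·6 = 42.6; e = 44.6 − 42.6 = 2
N=7: ŷ = 21 + 3.6·7 = 46.2; e = 43.7 − 46.2 = -2.5
N=9: ŷ = 21 + 3.6·9 = 53.4; e = 54.4 − 53.4 = 1
SSE = 4 + 6.25 + 0 + 4 + 6.25 + 1 = 21.5

SSE = 21.5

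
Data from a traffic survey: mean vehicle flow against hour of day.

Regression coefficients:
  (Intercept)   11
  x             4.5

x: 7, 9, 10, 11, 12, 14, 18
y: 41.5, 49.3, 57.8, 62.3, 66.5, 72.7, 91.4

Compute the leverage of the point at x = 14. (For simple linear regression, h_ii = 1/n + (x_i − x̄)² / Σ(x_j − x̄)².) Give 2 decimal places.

x̄ = (7 + 9 + 10 + 11 + 12 + 14 + 18)/7 = 11.5714
Σ(x − x̄)² = 20.898 + 6.61224 + 2.46939 + 0.326531 + 0.183673 + 5.89796 + 41.3265 = 77.7143
h = 1/7 + (2.42857)²/77.7143 = 0.142857 + 0.0758929 = 0.22

h = 0.22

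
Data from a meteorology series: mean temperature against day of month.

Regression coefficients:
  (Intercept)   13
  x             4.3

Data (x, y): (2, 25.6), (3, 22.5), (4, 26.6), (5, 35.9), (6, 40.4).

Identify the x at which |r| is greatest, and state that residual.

x = 2, r = 4

x=2: ŷ = 13 + 4.3·2 = 21.6; r = 25.6 − 21.6 = 4
x=3: ŷ = 13 + 4.3·3 = 25.9; r = 22.5 − 25.9 = -3.4
x=4: ŷ = 13 + 4.3·4 = 30.2; r = 26.6 − 30.2 = -3.6
x=5: ŷ = 13 + 4.3·5 = 34.5; r = 35.9 − 34.5 = 1.4
x=6: ŷ = 13 + 4.3·6 = 38.8; r = 40.4 − 38.8 = 1.6
Largest |r| is 4 at x = 2, residual 4.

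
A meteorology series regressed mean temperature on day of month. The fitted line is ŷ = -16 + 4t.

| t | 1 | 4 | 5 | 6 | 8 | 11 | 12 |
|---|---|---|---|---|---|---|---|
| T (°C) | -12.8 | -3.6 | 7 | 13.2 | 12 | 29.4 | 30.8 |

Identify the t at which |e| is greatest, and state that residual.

t=1: ŷ = -16 + 4·1 = -12; e = -12.8 − (-12) = -0.8
t=4: ŷ = -16 + 4·4 = 0; e = -3.6 − 0 = -3.6
t=5: ŷ = -16 + 4·5 = 4; e = 7 − 4 = 3
t=6: ŷ = -16 + 4·6 = 8; e = 13.2 − 8 = 5.2
t=8: ŷ = -16 + 4·8 = 16; e = 12 − 16 = -4
t=11: ŷ = -16 + 4·11 = 28; e = 29.4 − 28 = 1.4
t=12: ŷ = -16 + 4·12 = 32; e = 30.8 − 32 = -1.2
Largest |e| is 5.2 at t = 6, residual 5.2.

t = 6, e = 5.2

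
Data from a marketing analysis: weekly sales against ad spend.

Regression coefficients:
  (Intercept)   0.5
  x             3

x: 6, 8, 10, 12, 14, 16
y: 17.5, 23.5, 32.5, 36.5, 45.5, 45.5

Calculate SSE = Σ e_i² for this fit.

x=6: ŷ = 0.5 + 3·6 = 18.5; e = 17.5 − 18.5 = -1
x=8: ŷ = 0.5 + 3·8 = 24.5; e = 23.5 − 24.5 = -1
x=10: ŷ = 0.5 + 3·10 = 30.5; e = 32.5 − 30.5 = 2
x=12: ŷ = 0.5 + 3·12 = 36.5; e = 36.5 − 36.5 = 0
x=14: ŷ = 0.5 + 3·14 = 42.5; e = 45.5 − 42.5 = 3
x=16: ŷ = 0.5 + 3·16 = 48.5; e = 45.5 − 48.5 = -3
SSE = 1 + 1 + 4 + 0 + 9 + 9 = 24

SSE = 24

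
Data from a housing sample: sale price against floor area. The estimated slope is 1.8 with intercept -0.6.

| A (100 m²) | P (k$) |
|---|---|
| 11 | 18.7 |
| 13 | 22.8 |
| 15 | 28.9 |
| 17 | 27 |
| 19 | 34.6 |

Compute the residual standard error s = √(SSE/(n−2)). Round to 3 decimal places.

A=11: P̂ = -0.6 + 1.8·11 = 19.2; e = 18.7 − 19.2 = -0.5
A=13: P̂ = -0.6 + 1.8·13 = 22.8; e = 22.8 − 22.8 = 0
A=15: P̂ = -0.6 + 1.8·15 = 26.4; e = 28.9 − 26.4 = 2.5
A=17: P̂ = -0.6 + 1.8·17 = 30; e = 27 − 30 = -3
A=19: P̂ = -0.6 + 1.8·19 = 33.6; e = 34.6 − 33.6 = 1
SSE = 0.25 + 0 + 6.25 + 9 + 1 = 16.5
s = √(16.5/3) = √5.5 ≈ 2.345

s = 2.345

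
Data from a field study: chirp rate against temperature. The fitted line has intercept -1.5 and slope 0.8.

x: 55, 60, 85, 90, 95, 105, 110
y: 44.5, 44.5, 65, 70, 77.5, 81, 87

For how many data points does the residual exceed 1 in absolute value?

x=55: ŷ = -1.5 + 0.8·55 = 42.5; r = 44.5 − 42.5 = 2
x=60: ŷ = -1.5 + 0.8·60 = 46.5; r = 44.5 − 46.5 = -2
x=85: ŷ = -1.5 + 0.8·85 = 66.5; r = 65 − 66.5 = -1.5
x=90: ŷ = -1.5 + 0.8·90 = 70.5; r = 70 − 70.5 = -0.5
x=95: ŷ = -1.5 + 0.8·95 = 74.5; r = 77.5 − 74.5 = 3
x=105: ŷ = -1.5 + 0.8·105 = 82.5; r = 81 − 82.5 = -1.5
x=110: ŷ = -1.5 + 0.8·110 = 86.5; r = 87 − 86.5 = 0.5
|r| > 1: x=55 (|r|=2), x=60 (|r|=2), x=85 (|r|=1.5), x=95 (|r|=3), x=105 (|r|=1.5) → 5

5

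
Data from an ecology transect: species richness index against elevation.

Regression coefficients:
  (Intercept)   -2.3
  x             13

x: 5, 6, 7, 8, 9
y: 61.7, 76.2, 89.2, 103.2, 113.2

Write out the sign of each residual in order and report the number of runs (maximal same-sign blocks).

x=5: ŷ = -2.3 + 13·5 = 62.7; r = 61.7 − 62.7 = -1
x=6: ŷ = -2.3 + 13·6 = 75.7; r = 76.2 − 75.7 = 0.5
x=7: ŷ = -2.3 + 13·7 = 88.7; r = 89.2 − 88.7 = 0.5
x=8: ŷ = -2.3 + 13·8 = 101.7; r = 103.2 − 101.7 = 1.5
x=9: ŷ = -2.3 + 13·9 = 114.7; r = 113.2 − 114.7 = -1.5
Signs: − + + + −
Runs: −×1, +×3, −×1 → 3

3 runs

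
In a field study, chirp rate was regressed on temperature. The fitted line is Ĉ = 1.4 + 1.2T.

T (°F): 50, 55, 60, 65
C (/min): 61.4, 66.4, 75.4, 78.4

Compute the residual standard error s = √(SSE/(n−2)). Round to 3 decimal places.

T=50: Ĉ = 1.4 + 1.2·50 = 61.4; r = 61.4 − 61.4 = 0
T=55: Ĉ = 1.4 + 1.2·55 = 67.4; r = 66.4 − 67.4 = -1
T=60: Ĉ = 1.4 + 1.2·60 = 73.4; r = 75.4 − 73.4 = 2
T=65: Ĉ = 1.4 + 1.2·65 = 79.4; r = 78.4 − 79.4 = -1
SSE = 0 + 1 + 4 + 1 = 6
s = √(6/2) = √3 ≈ 1.732

s = 1.732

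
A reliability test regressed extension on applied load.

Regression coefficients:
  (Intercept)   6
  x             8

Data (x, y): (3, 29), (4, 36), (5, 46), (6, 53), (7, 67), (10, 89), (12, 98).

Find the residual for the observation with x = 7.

e = 5

ŷ = 6 + 8·7 = 62
e = 67 − 62 = 5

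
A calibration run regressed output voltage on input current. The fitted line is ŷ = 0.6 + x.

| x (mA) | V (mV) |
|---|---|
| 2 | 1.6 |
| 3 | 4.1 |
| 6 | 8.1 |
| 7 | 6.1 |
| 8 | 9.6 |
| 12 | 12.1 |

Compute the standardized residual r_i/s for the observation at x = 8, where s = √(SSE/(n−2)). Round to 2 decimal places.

0.76

x=2: ŷ = 0.6 + 2 = 2.6; r = 1.6 − 2.6 = -1
x=3: ŷ = 0.6 + 3 = 3.6; r = 4.1 − 3.6 = 0.5
x=6: ŷ = 0.6 + 6 = 6.6; r = 8.1 − 6.6 = 1.5
x=7: ŷ = 0.6 + 7 = 7.6; r = 6.1 − 7.6 = -1.5
x=8: ŷ = 0.6 + 8 = 8.6; r = 9.6 − 8.6 = 1
x=12: ŷ = 0.6 + 12 = 12.6; r = 12.1 − 12.6 = -0.5
SSE = 1 + 0.25 + 2.25 + 2.25 + 1 + 0.25 = 7
s = √(7/4) = 1.32288
r/s = 1 / 1.32288 = 0.76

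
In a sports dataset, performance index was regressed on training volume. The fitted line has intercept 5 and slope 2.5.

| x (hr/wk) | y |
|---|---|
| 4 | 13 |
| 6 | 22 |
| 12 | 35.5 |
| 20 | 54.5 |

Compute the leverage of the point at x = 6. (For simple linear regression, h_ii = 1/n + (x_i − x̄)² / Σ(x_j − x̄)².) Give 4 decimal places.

h = 0.3806

x̄ = (4 + 6 + 12 + 20)/4 = 10.5
Σ(x − x̄)² = 42.25 + 20.25 + 2.25 + 90.25 = 155
h = 1/4 + (-4.5)²/155 = 0.25 + 0.130645 = 0.3806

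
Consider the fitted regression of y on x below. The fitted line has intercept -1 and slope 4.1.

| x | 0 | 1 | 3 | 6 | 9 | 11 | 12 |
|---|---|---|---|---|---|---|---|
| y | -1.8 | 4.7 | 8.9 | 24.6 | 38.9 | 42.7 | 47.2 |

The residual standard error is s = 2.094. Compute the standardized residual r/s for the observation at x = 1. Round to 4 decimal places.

ŷ = -1 + 4.1·1 = 3.1
r = 4.7 − 3.1 = 1.6
r/s = 1.6 / 2.094 = 0.7641

0.7641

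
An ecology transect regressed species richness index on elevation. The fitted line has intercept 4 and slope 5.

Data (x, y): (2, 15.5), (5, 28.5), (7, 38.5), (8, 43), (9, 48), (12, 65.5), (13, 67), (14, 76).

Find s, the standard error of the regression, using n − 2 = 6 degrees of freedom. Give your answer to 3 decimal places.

s = 1.581

x=2: ŷ = 4 + 5·2 = 14; r = 15.5 − 14 = 1.5
x=5: ŷ = 4 + 5·5 = 29; r = 28.5 − 29 = -0.5
x=7: ŷ = 4 + 5·7 = 39; r = 38.5 − 39 = -0.5
x=8: ŷ = 4 + 5·8 = 44; r = 43 − 44 = -1
x=9: ŷ = 4 + 5·9 = 49; r = 48 − 49 = -1
x=12: ŷ = 4 + 5·12 = 64; r = 65.5 − 64 = 1.5
x=13: ŷ = 4 + 5·13 = 69; r = 67 − 69 = -2
x=14: ŷ = 4 + 5·14 = 74; r = 76 − 74 = 2
SSE = 2.25 + 0.25 + 0.25 + 1 + 1 + 2.25 + 4 + 4 = 15
s = √(15/6) = √2.5 ≈ 1.581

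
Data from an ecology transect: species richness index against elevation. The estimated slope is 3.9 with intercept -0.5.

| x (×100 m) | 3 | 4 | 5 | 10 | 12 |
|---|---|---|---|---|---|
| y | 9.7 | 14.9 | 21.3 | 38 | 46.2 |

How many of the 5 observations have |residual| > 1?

2

x=3: ŷ = -0.5 + 3.9·3 = 11.2; r = 9.7 − 11.2 = -1.5
x=4: ŷ = -0.5 + 3.9·4 = 15.1; r = 14.9 − 15.1 = -0.2
x=5: ŷ = -0.5 + 3.9·5 = 19; r = 21.3 − 19 = 2.3
x=10: ŷ = -0.5 + 3.9·10 = 38.5; r = 38 − 38.5 = -0.5
x=12: ŷ = -0.5 + 3.9·12 = 46.3; r = 46.2 − 46.3 = -0.1
|r| > 1: x=3 (|r|=1.5), x=5 (|r|=2.3) → 2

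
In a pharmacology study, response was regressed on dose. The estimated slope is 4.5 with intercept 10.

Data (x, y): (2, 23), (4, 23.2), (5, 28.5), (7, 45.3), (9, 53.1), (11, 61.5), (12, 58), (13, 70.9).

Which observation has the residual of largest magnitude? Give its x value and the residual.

x = 12, r = -6

x=2: ŷ = 10 + 4.5·2 = 19; r = 23 − 19 = 4
x=4: ŷ = 10 + 4.5·4 = 28; r = 23.2 − 28 = -4.8
x=5: ŷ = 10 + 4.5·5 = 32.5; r = 28.5 − 32.5 = -4
x=7: ŷ = 10 + 4.5·7 = 41.5; r = 45.3 − 41.5 = 3.8
x=9: ŷ = 10 + 4.5·9 = 50.5; r = 53.1 − 50.5 = 2.6
x=11: ŷ = 10 + 4.5·11 = 59.5; r = 61.5 − 59.5 = 2
x=12: ŷ = 10 + 4.5·12 = 64; r = 58 − 64 = -6
x=13: ŷ = 10 + 4.5·13 = 68.5; r = 70.9 − 68.5 = 2.4
Largest |r| is 6 at x = 12, residual -6.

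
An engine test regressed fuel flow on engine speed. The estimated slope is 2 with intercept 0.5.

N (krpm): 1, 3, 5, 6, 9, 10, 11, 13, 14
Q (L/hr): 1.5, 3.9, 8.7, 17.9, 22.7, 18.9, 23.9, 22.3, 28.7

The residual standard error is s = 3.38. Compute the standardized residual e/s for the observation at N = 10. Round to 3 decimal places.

Q̂ = 0.5 + 2·10 = 20.5
e = 18.9 − 20.5 = -1.6
e/s = -1.6 / 3.38 = -0.473

-0.473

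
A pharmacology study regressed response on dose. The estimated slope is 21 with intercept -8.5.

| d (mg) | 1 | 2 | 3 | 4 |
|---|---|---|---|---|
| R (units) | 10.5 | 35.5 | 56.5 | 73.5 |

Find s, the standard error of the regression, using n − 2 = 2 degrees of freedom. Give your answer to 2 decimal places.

s = 2.83

d=1: R̂ = -8.5 + 21·1 = 12.5; e = 10.5 − 12.5 = -2
d=2: R̂ = -8.5 + 21·2 = 33.5; e = 35.5 − 33.5 = 2
d=3: R̂ = -8.5 + 21·3 = 54.5; e = 56.5 − 54.5 = 2
d=4: R̂ = -8.5 + 21·4 = 75.5; e = 73.5 − 75.5 = -2
SSE = 4 + 4 + 4 + 4 = 16
s = √(16/2) = √8 ≈ 2.83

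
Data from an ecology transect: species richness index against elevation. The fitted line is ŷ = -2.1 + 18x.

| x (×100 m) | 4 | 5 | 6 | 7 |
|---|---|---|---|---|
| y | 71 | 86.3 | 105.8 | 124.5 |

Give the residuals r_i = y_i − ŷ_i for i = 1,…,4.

x=4: ŷ = -2.1 + 18·4 = 69.9; r = 71 − 69.9 = 1.1
x=5: ŷ = -2.1 + 18·5 = 87.9; r = 86.3 − 87.9 = -1.6
x=6: ŷ = -2.1 + 18·6 = 105.9; r = 105.8 − 105.9 = -0.1
x=7: ŷ = -2.1 + 18·7 = 123.9; r = 124.5 − 123.9 = 0.6

1.1, -1.6, -0.1, 0.6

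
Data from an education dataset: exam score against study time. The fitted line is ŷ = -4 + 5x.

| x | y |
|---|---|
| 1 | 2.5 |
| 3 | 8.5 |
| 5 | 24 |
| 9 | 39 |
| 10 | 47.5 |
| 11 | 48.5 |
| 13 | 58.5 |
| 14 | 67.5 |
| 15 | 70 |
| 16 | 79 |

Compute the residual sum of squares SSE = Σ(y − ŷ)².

x=1: ŷ = -4 + 5·1 = 1; e = 2.5 − 1 = 1.5
x=3: ŷ = -4 + 5·3 = 11; e = 8.5 − 11 = -2.5
x=5: ŷ = -4 + 5·5 = 21; e = 24 − 21 = 3
x=9: ŷ = -4 + 5·9 = 41; e = 39 − 41 = -2
x=10: ŷ = -4 + 5·10 = 46; e = 47.5 − 46 = 1.5
x=11: ŷ = -4 + 5·11 = 51; e = 48.5 − 51 = -2.5
x=13: ŷ = -4 + 5·13 = 61; e = 58.5 − 61 = -2.5
x=14: ŷ = -4 + 5·14 = 66; e = 67.5 − 66 = 1.5
x=15: ŷ = -4 + 5·15 = 71; e = 70 − 71 = -1
x=16: ŷ = -4 + 5·16 = 76; e = 79 − 76 = 3
SSE = 2.25 + 6.25 + 9 + 4 + 2.25 + 6.25 + 6.25 + 2.25 + 1 + 9 = 48.5

SSE = 48.5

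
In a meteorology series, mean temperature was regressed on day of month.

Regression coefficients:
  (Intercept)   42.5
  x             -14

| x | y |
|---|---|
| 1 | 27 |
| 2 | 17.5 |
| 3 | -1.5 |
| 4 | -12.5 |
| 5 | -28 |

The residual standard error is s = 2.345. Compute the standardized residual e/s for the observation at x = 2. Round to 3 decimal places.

ŷ = 42.5 − 14·2 = 14.5
e = 17.5 − 14.5 = 3
e/s = 3 / 2.345 = 1.279

1.279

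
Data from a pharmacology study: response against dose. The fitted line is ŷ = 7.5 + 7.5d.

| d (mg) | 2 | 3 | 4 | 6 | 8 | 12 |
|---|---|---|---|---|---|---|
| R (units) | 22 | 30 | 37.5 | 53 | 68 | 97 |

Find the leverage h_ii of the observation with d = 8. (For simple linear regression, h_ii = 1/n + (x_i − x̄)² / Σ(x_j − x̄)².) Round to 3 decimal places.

h = 0.235

d̄ = (2 + 3 + 4 + 6 + 8 + 12)/6 = 5.83333
Σ(d − d̄)² = 14.6944 + 8.02778 + 3.36111 + 0.0277778 + 4.69444 + 38.0278 = 68.8333
h = 1/6 + (2.16667)²/68.8333 = 0.166667 + 0.0682002 = 0.235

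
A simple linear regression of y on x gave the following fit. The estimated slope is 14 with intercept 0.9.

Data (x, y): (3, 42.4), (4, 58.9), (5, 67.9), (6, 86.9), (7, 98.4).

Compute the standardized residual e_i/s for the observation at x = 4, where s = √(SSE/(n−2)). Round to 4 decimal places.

0.8281

x=3: ŷ = 0.9 + 14·3 = 42.9; e = 42.4 − 42.9 = -0.5
x=4: ŷ = 0.9 + 14·4 = 56.9; e = 58.9 − 56.9 = 2
x=5: ŷ = 0.9 + 14·5 = 70.9; e = 67.9 − 70.9 = -3
x=6: ŷ = 0.9 + 14·6 = 84.9; e = 86.9 − 84.9 = 2
x=7: ŷ = 0.9 + 14·7 = 98.9; e = 98.4 − 98.9 = -0.5
SSE = 0.25 + 4 + 9 + 4 + 0.25 = 17.5
s = √(17.5/3) = 2.41523
e/s = 2 / 2.41523 = 0.8281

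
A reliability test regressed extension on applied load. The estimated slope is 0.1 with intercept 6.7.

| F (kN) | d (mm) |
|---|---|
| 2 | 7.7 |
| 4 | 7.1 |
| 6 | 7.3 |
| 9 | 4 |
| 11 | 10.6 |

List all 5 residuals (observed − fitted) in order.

F=2: d̂ = 6.7 + 0.1·2 = 6.9; r = 7.7 − 6.9 = 0.8
F=4: d̂ = 6.7 + 0.1·4 = 7.1; r = 7.1 − 7.1 = 0
F=6: d̂ = 6.7 + 0.1·6 = 7.3; r = 7.3 − 7.3 = 0
F=9: d̂ = 6.7 + 0.1·9 = 7.6; r = 4 − 7.6 = -3.6
F=11: d̂ = 6.7 + 0.1·11 = 7.8; r = 10.6 − 7.8 = 2.8

0.8, 0, 0, -3.6, 2.8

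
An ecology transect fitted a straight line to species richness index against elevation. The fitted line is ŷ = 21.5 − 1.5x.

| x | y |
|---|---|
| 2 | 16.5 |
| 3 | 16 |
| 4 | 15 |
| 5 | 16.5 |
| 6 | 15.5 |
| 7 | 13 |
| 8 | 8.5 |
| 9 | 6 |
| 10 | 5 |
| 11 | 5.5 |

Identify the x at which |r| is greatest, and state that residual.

x=2: ŷ = 21.5 − 1.5·2 = 18.5; r = 16.5 − 18.5 = -2
x=3: ŷ = 21.5 − 1.5·3 = 17; r = 16 − 17 = -1
x=4: ŷ = 21.5 − 1.5·4 = 15.5; r = 15 − 15.5 = -0.5
x=5: ŷ = 21.5 − 1.5·5 = 14; r = 16.5 − 14 = 2.5
x=6: ŷ = 21.5 − 1.5·6 = 12.5; r = 15.5 − 12.5 = 3
x=7: ŷ = 21.5 − 1.5·7 = 11; r = 13 − 11 = 2
x=8: ŷ = 21.5 − 1.5·8 = 9.5; r = 8.5 − 9.5 = -1
x=9: ŷ = 21.5 − 1.5·9 = 8; r = 6 − 8 = -2
x=10: ŷ = 21.5 − 1.5·10 = 6.5; r = 5 − 6.5 = -1.5
x=11: ŷ = 21.5 − 1.5·11 = 5; r = 5.5 − 5 = 0.5
Largest |r| is 3 at x = 6, residual 3.

x = 6, r = 3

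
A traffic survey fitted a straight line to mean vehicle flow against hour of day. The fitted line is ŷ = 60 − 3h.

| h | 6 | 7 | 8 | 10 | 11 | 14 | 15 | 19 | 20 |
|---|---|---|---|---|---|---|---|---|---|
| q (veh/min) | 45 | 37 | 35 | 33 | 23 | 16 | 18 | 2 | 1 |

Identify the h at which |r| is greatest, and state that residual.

h = 11, r = -4

h=6: ŷ = 60 − 3·6 = 42; r = 45 − 42 = 3
h=7: ŷ = 60 − 3·7 = 39; r = 37 − 39 = -2
h=8: ŷ = 60 − 3·8 = 36; r = 35 − 36 = -1
h=10: ŷ = 60 − 3·10 = 30; r = 33 − 30 = 3
h=11: ŷ = 60 − 3·11 = 27; r = 23 − 27 = -4
h=14: ŷ = 60 − 3·14 = 18; r = 16 − 18 = -2
h=15: ŷ = 60 − 3·15 = 15; r = 18 − 15 = 3
h=19: ŷ = 60 − 3·19 = 3; r = 2 − 3 = -1
h=20: ŷ = 60 − 3·20 = 0; r = 1 − 0 = 1
Largest |r| is 4 at h = 11, residual -4.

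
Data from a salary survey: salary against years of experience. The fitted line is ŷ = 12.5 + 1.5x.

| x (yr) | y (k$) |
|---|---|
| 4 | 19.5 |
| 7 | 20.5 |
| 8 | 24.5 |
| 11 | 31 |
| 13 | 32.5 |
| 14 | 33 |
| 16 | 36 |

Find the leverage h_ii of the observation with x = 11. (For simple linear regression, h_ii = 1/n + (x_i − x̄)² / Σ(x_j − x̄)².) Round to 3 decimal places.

x̄ = (4 + 7 + 8 + 11 + 13 + 14 + 16)/7 = 10.4286
Σ(x − x̄)² = 41.3265 + 11.7551 + 5.89796 + 0.326531 + 6.61224 + 12.7551 + 31.0408 = 109.714
h = 1/7 + (0.571429)²/109.714 = 0.142857 + 0.00297619 = 0.146

h = 0.146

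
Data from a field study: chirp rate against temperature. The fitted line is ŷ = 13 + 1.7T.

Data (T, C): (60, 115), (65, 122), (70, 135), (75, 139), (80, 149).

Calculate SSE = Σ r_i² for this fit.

SSE = 13.5

T=60: ŷ = 13 + 1.7·60 = 115; r = 115 − 115 = 0
T=65: ŷ = 13 + 1.7·65 = 123.5; r = 122 − 123.5 = -1.5
T=70: ŷ = 13 + 1.7·70 = 132; r = 135 − 132 = 3
T=75: ŷ = 13 + 1.7·75 = 140.5; r = 139 − 140.5 = -1.5
T=80: ŷ = 13 + 1.7·80 = 149; r = 149 − 149 = 0
SSE = 0 + 2.25 + 9 + 2.25 + 0 = 13.5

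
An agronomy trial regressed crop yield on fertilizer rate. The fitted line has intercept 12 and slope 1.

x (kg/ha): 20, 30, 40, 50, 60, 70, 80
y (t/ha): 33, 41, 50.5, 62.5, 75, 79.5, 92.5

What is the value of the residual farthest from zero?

x=20: ŷ = 12 + 20 = 32; r = 33 − 32 = 1
x=30: ŷ = 12 + 30 = 42; r = 41 − 42 = -1
x=40: ŷ = 12 + 40 = 52; r = 50.5 − 52 = -1.5
x=50: ŷ = 12 + 50 = 62; r = 62.5 − 62 = 0.5
x=60: ŷ = 12 + 60 = 72; r = 75 − 72 = 3
x=70: ŷ = 12 + 70 = 82; r = 79.5 − 82 = -2.5
x=80: ŷ = 12 + 80 = 92; r = 92.5 − 92 = 0.5
Largest |r| is 3 at x = 60, residual 3.

r = 3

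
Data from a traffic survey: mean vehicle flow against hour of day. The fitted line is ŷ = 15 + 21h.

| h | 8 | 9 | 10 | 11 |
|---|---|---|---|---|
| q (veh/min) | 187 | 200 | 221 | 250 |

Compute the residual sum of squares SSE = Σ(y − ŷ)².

h=8: ŷ = 15 + 21·8 = 183; r = 187 − 183 = 4
h=9: ŷ = 15 + 21·9 = 204; r = 200 − 204 = -4
h=10: ŷ = 15 + 21·10 = 225; r = 221 − 225 = -4
h=11: ŷ = 15 + 21·11 = 246; r = 250 − 246 = 4
SSE = 16 + 16 + 16 + 16 = 64

SSE = 64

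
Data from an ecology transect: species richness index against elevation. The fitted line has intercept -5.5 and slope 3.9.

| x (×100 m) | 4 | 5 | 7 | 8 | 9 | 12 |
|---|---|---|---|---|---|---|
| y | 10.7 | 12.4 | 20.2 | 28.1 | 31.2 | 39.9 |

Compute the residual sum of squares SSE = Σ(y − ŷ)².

x=4: ŷ = -5.5 + 3.9·4 = 10.1; r = 10.7 − 10.1 = 0.6
x=5: ŷ = -5.5 + 3.9·5 = 14; r = 12.4 − 14 = -1.6
x=7: ŷ = -5.5 + 3.9·7 = 21.8; r = 20.2 − 21.8 = -1.6
x=8: ŷ = -5.5 + 3.9·8 = 25.7; r = 28.1 − 25.7 = 2.4
x=9: ŷ = -5.5 + 3.9·9 = 29.6; r = 31.2 − 29.6 = 1.6
x=12: ŷ = -5.5 + 3.9·12 = 41.3; r = 39.9 − 41.3 = -1.4
SSE = 0.36 + 2.56 + 2.56 + 5.76 + 2.56 + 1.96 = 15.76

SSE = 15.76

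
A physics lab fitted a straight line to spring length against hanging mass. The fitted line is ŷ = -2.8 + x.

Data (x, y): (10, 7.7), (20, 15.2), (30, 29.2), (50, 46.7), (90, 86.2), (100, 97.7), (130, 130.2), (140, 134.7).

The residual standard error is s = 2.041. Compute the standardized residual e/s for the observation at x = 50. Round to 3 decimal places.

-0.245

ŷ = -2.8 + 50 = 47.2
e = 46.7 − 47.2 = -0.5
e/s = -0.5 / 2.041 = -0.245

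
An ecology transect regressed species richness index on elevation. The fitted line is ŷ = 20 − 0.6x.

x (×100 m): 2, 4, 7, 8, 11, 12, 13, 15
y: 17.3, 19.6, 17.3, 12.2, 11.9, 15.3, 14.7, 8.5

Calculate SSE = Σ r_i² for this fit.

x=2: ŷ = 20 − 0.6·2 = 18.8; r = 17.3 − 18.8 = -1.5
x=4: ŷ = 20 − 0.6·4 = 17.6; r = 19.6 − 17.6 = 2
x=7: ŷ = 20 − 0.6·7 = 15.8; r = 17.3 − 15.8 = 1.5
x=8: ŷ = 20 − 0.6·8 = 15.2; r = 12.2 − 15.2 = -3
x=11: ŷ = 20 − 0.6·11 = 13.4; r = 11.9 − 13.4 = -1.5
x=12: ŷ = 20 − 0.6·12 = 12.8; r = 15.3 − 12.8 = 2.5
x=13: ŷ = 20 − 0.6·13 = 12.2; r = 14.7 − 12.2 = 2.5
x=15: ŷ = 20 − 0.6·15 = 11; r = 8.5 − 11 = -2.5
SSE = 2.25 + 4 + 2.25 + 9 + 2.25 + 6.25 + 6.25 + 6.25 = 38.5

SSE = 38.5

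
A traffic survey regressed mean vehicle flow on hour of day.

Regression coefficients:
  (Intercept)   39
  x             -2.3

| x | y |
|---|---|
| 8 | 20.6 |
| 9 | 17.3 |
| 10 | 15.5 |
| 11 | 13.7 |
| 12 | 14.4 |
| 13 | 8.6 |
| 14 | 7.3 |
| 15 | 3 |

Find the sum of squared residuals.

SSE = 13

x=8: ŷ = 39 − 2.3·8 = 20.6; e = 20.6 − 20.6 = 0
x=9: ŷ = 39 − 2.3·9 = 18.3; e = 17.3 − 18.3 = -1
x=10: ŷ = 39 − 2.3·10 = 16; e = 15.5 − 16 = -0.5
x=11: ŷ = 39 − 2.3·11 = 13.7; e = 13.7 − 13.7 = 0
x=12: ŷ = 39 − 2.3·12 = 11.4; e = 14.4 − 11.4 = 3
x=13: ŷ = 39 − 2.3·13 = 9.1; e = 8.6 − 9.1 = -0.5
x=14: ŷ = 39 − 2.3·14 = 6.8; e = 7.3 − 6.8 = 0.5
x=15: ŷ = 39 − 2.3·15 = 4.5; e = 3 − 4.5 = -1.5
SSE = 0 + 1 + 0.25 + 0 + 9 + 0.25 + 0.25 + 2.25 = 13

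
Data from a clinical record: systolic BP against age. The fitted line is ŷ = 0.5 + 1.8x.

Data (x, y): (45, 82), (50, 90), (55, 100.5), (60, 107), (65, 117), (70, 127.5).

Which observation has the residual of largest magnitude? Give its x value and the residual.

x = 60, e = -1.5

x=45: ŷ = 0.5 + 1.8·45 = 81.5; e = 82 − 81.5 = 0.5
x=50: ŷ = 0.5 + 1.8·50 = 90.5; e = 90 − 90.5 = -0.5
x=55: ŷ = 0.5 + 1.8·55 = 99.5; e = 100.5 − 99.5 = 1
x=60: ŷ = 0.5 + 1.8·60 = 108.5; e = 107 − 108.5 = -1.5
x=65: ŷ = 0.5 + 1.8·65 = 117.5; e = 117 − 117.5 = -0.5
x=70: ŷ = 0.5 + 1.8·70 = 126.5; e = 127.5 − 126.5 = 1
Largest |e| is 1.5 at x = 60, residual -1.5.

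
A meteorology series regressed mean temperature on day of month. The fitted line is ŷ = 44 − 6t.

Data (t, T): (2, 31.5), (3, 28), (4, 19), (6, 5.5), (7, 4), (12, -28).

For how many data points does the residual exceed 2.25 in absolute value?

1

t=2: ŷ = 44 − 6·2 = 32; e = 31.5 − 32 = -0.5
t=3: ŷ = 44 − 6·3 = 26; e = 28 − 26 = 2
t=4: ŷ = 44 − 6·4 = 20; e = 19 − 20 = -1
t=6: ŷ = 44 − 6·6 = 8; e = 5.5 − 8 = -2.5
t=7: ŷ = 44 − 6·7 = 2; e = 4 − 2 = 2
t=12: ŷ = 44 − 6·12 = -28; e = -28 − (-28) = 0
|e| > 2.25: t=6 (|e|=2.5) → 1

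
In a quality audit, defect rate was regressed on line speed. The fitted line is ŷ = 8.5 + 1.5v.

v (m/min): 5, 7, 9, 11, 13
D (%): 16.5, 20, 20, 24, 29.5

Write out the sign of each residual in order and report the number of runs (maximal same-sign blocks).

v=5: ŷ = 8.5 + 1.5·5 = 16; e = 16.5 − 16 = 0.5
v=7: ŷ = 8.5 + 1.5·7 = 19; e = 20 − 19 = 1
v=9: ŷ = 8.5 + 1.5·9 = 22; e = 20 − 22 = -2
v=11: ŷ = 8.5 + 1.5·11 = 25; e = 24 − 25 = -1
v=13: ŷ = 8.5 + 1.5·13 = 28; e = 29.5 − 28 = 1.5
Signs: + + − − +
Runs: +×2, −×2, +×1 → 3

3 runs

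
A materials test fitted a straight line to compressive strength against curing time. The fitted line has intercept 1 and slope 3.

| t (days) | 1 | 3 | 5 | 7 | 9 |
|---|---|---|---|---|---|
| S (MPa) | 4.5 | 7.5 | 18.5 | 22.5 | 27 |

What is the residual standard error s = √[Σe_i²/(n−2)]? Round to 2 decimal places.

t=1: ŷ = 1 + 3·1 = 4; e = 4.5 − 4 = 0.5
t=3: ŷ = 1 + 3·3 = 10; e = 7.5 − 10 = -2.5
t=5: ŷ = 1 + 3·5 = 16; e = 18.5 − 16 = 2.5
t=7: ŷ = 1 + 3·7 = 22; e = 22.5 − 22 = 0.5
t=9: ŷ = 1 + 3·9 = 28; e = 27 − 28 = -1
SSE = 0.25 + 6.25 + 6.25 + 0.25 + 1 = 14
s = √(14/3) = √4.66667 ≈ 2.16

s = 2.16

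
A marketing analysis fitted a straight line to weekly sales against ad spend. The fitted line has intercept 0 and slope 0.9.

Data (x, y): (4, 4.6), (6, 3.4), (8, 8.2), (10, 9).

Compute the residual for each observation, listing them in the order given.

x=4: ŷ = 0.9·4 = 3.6; r = 4.6 − 3.6 = 1
x=6: ŷ = 0.9·6 = 5.4; r = 3.4 − 5.4 = -2
x=8: ŷ = 0.9·8 = 7.2; r = 8.2 − 7.2 = 1
x=10: ŷ = 0.9·10 = 9; r = 9 − 9 = 0

1, -2, 1, 0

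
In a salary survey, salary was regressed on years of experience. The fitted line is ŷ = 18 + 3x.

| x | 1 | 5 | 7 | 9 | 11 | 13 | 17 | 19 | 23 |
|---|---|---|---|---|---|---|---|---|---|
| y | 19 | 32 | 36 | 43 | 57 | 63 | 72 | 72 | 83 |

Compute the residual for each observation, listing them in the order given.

-2, -1, -3, -2, 6, 6, 3, -3, -4

x=1: ŷ = 18 + 3·1 = 21; r = 19 − 21 = -2
x=5: ŷ = 18 + 3·5 = 33; r = 32 − 33 = -1
x=7: ŷ = 18 + 3·7 = 39; r = 36 − 39 = -3
x=9: ŷ = 18 + 3·9 = 45; r = 43 − 45 = -2
x=11: ŷ = 18 + 3·11 = 51; r = 57 − 51 = 6
x=13: ŷ = 18 + 3·13 = 57; r = 63 − 57 = 6
x=17: ŷ = 18 + 3·17 = 69; r = 72 − 69 = 3
x=19: ŷ = 18 + 3·19 = 75; r = 72 − 75 = -3
x=23: ŷ = 18 + 3·23 = 87; r = 83 − 87 = -4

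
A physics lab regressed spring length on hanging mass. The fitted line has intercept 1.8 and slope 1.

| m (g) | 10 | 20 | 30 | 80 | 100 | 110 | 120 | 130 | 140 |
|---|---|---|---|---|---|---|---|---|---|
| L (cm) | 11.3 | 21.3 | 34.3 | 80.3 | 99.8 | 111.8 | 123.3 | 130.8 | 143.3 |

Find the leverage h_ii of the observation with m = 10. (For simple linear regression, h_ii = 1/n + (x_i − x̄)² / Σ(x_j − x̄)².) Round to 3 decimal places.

h = 0.372

m̄ = (10 + 20 + 30 + 80 + 100 + 110 + 120 + 130 + 140)/9 = 82.2222
Σ(m − m̄)² = 5216.05 + 3871.6 + 2727.16 + 4.93827 + 316.049 + 771.605 + 1427.16 + 2282.72 + 3338.27 = 19955.6
h = 1/9 + (-72.2222)²/19955.6 = 0.111111 + 0.261383 = 0.372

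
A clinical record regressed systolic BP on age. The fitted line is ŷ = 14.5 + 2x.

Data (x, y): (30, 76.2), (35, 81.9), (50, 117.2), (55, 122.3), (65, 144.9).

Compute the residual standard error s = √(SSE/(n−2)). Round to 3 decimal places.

x=30: ŷ = 14.5 + 2·30 = 74.5; r = 76.2 − 74.5 = 1.7
x=35: ŷ = 14.5 + 2·35 = 84.5; r = 81.9 − 84.5 = -2.6
x=50: ŷ = 14.5 + 2·50 = 114.5; r = 117.2 − 114.5 = 2.7
x=55: ŷ = 14.5 + 2·55 = 124.5; r = 122.3 − 124.5 = -2.2
x=65: ŷ = 14.5 + 2·65 = 144.5; r = 144.9 − 144.5 = 0.4
SSE = 2.89 + 6.76 + 7.29 + 4.84 + 0.16 = 21.94
s = √(21.94/3) = √7.31333 ≈ 2.704

s = 2.704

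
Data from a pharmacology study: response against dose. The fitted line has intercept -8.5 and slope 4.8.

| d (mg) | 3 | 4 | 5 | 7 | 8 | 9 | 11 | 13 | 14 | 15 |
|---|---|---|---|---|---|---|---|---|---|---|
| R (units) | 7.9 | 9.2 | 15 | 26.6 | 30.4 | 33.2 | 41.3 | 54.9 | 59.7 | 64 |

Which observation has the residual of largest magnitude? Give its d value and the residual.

d = 11, e = -3

d=3: R̂ = -8.5 + 4.8·3 = 5.9; e = 7.9 − 5.9 = 2
d=4: R̂ = -8.5 + 4.8·4 = 10.7; e = 9.2 − 10.7 = -1.5
d=5: R̂ = -8.5 + 4.8·5 = 15.5; e = 15 − 15.5 = -0.5
d=7: R̂ = -8.5 + 4.8·7 = 25.1; e = 26.6 − 25.1 = 1.5
d=8: R̂ = -8.5 + 4.8·8 = 29.9; e = 30.4 − 29.9 = 0.5
d=9: R̂ = -8.5 + 4.8·9 = 34.7; e = 33.2 − 34.7 = -1.5
d=11: R̂ = -8.5 + 4.8·11 = 44.3; e = 41.3 − 44.3 = -3
d=13: R̂ = -8.5 + 4.8·13 = 53.9; e = 54.9 − 53.9 = 1
d=14: R̂ = -8.5 + 4.8·14 = 58.7; e = 59.7 − 58.7 = 1
d=15: R̂ = -8.5 + 4.8·15 = 63.5; e = 64 − 63.5 = 0.5
Largest |e| is 3 at d = 11, residual -3.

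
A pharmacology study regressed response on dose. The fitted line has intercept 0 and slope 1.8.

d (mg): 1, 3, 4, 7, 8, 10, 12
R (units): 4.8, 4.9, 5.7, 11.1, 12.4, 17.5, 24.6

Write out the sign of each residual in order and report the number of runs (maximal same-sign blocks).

3 runs

d=1: R̂ = 1.8·1 = 1.8; e = 4.8 − 1.8 = 3
d=3: R̂ = 1.8·3 = 5.4; e = 4.9 − 5.4 = -0.5
d=4: R̂ = 1.8·4 = 7.2; e = 5.7 − 7.2 = -1.5
d=7: R̂ = 1.8·7 = 12.6; e = 11.1 − 12.6 = -1.5
d=8: R̂ = 1.8·8 = 14.4; e = 12.4 − 14.4 = -2
d=10: R̂ = 1.8·10 = 18; e = 17.5 − 18 = -0.5
d=12: R̂ = 1.8·12 = 21.6; e = 24.6 − 21.6 = 3
Signs: + − − − − − +
Runs: +×1, −×5, +×1 → 3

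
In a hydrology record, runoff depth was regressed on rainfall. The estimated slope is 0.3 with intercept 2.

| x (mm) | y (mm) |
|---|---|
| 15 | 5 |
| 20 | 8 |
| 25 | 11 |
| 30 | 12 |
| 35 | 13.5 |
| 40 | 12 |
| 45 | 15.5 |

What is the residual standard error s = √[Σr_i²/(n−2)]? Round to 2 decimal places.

s = 1.45

x=15: ŷ = 2 + 0.3·15 = 6.5; r = 5 − 6.5 = -1.5
x=20: ŷ = 2 + 0.3·20 = 8; r = 8 − 8 = 0
x=25: ŷ = 2 + 0.3·25 = 9.5; r = 11 − 9.5 = 1.5
x=30: ŷ = 2 + 0.3·30 = 11; r = 12 − 11 = 1
x=35: ŷ = 2 + 0.3·35 = 12.5; r = 13.5 − 12.5 = 1
x=40: ŷ = 2 + 0.3·40 = 14; r = 12 − 14 = -2
x=45: ŷ = 2 + 0.3·45 = 15.5; r = 15.5 − 15.5 = 0
SSE = 2.25 + 0 + 2.25 + 1 + 1 + 4 + 0 = 10.5
s = √(10.5/5) = √2.1 ≈ 1.45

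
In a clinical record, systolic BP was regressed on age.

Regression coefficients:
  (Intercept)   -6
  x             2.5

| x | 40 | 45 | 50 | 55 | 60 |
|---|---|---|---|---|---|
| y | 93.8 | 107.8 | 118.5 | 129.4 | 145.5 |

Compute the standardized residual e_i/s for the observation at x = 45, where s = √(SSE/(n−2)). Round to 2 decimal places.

0.77

x=40: ŷ = -6 + 2.5·40 = 94; e = 93.8 − 94 = -0.2
x=45: ŷ = -6 + 2.5·45 = 106.5; e = 107.8 − 106.5 = 1.3
x=50: ŷ = -6 + 2.5·50 = 119; e = 118.5 − 119 = -0.5
x=55: ŷ = -6 + 2.5·55 = 131.5; e = 129.4 − 131.5 = -2.1
x=60: ŷ = -6 + 2.5·60 = 144; e = 145.5 − 144 = 1.5
SSE = 0.04 + 1.69 + 0.25 + 4.41 + 2.25 = 8.64
s = √(8.64/3) = 1.69706
e/s = 1.3 / 1.69706 = 0.77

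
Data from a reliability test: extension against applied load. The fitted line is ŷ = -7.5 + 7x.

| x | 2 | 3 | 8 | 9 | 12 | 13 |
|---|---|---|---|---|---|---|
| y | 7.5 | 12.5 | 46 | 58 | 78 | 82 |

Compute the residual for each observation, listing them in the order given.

1, -1, -2.5, 2.5, 1.5, -1.5

x=2: ŷ = -7.5 + 7·2 = 6.5; r = 7.5 − 6.5 = 1
x=3: ŷ = -7.5 + 7·3 = 13.5; r = 12.5 − 13.5 = -1
x=8: ŷ = -7.5 + 7·8 = 48.5; r = 46 − 48.5 = -2.5
x=9: ŷ = -7.5 + 7·9 = 55.5; r = 58 − 55.5 = 2.5
x=12: ŷ = -7.5 + 7·12 = 76.5; r = 78 − 76.5 = 1.5
x=13: ŷ = -7.5 + 7·13 = 83.5; r = 82 − 83.5 = -1.5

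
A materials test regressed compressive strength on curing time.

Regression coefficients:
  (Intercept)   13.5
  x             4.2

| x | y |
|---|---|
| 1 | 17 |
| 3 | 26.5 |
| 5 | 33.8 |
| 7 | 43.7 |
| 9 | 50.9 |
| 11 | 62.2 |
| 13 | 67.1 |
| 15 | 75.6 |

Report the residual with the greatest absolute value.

x=1: ŷ = 13.5 + 4.2·1 = 17.7; r = 17 − 17.7 = -0.7
x=3: ŷ = 13.5 + 4.2·3 = 26.1; r = 26.5 − 26.1 = 0.4
x=5: ŷ = 13.5 + 4.2·5 = 34.5; r = 33.8 − 34.5 = -0.7
x=7: ŷ = 13.5 + 4.2·7 = 42.9; r = 43.7 − 42.9 = 0.8
x=9: ŷ = 13.5 + 4.2·9 = 51.3; r = 50.9 − 51.3 = -0.4
x=11: ŷ = 13.5 + 4.2·11 = 59.7; r = 62.2 − 59.7 = 2.5
x=13: ŷ = 13.5 + 4.2·13 = 68.1; r = 67.1 − 68.1 = -1
x=15: ŷ = 13.5 + 4.2·15 = 76.5; r = 75.6 − 76.5 = -0.9
Largest |r| is 2.5 at x = 11, residual 2.5.

r = 2.5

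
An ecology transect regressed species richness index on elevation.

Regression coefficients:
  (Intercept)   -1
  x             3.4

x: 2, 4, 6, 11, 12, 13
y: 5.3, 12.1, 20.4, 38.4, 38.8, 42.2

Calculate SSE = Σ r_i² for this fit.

SSE = 7.5

x=2: ŷ = -1 + 3.4·2 = 5.8; r = 5.3 − 5.8 = -0.5
x=4: ŷ = -1 + 3.4·4 = 12.6; r = 12.1 − 12.6 = -0.5
x=6: ŷ = -1 + 3.4·6 = 19.4; r = 20.4 − 19.4 = 1
x=11: ŷ = -1 + 3.4·11 = 36.4; r = 38.4 − 36.4 = 2
x=12: ŷ = -1 + 3.4·12 = 39.8; r = 38.8 − 39.8 = -1
x=13: ŷ = -1 + 3.4·13 = 43.2; r = 42.2 − 43.2 = -1
SSE = 0.25 + 0.25 + 1 + 4 + 1 + 1 = 7.5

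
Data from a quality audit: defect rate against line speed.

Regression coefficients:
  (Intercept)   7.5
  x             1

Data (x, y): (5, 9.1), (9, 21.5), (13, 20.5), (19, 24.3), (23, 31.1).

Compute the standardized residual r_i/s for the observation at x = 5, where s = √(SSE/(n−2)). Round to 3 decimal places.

-0.911

x=5: ŷ = 7.5 + 5 = 12.5; r = 9.1 − 12.5 = -3.4
x=9: ŷ = 7.5 + 9 = 16.5; r = 21.5 − 16.5 = 5
x=13: ŷ = 7.5 + 13 = 20.5; r = 20.5 − 20.5 = 0
x=19: ŷ = 7.5 + 19 = 26.5; r = 24.3 − 26.5 = -2.2
x=23: ŷ = 7.5 + 23 = 30.5; r = 31.1 − 30.5 = 0.6
SSE = 11.56 + 25 + 0 + 4.84 + 0.36 = 41.76
s = √(41.76/3) = 3.73095
r/s = -3.4 / 3.73095 = -0.911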